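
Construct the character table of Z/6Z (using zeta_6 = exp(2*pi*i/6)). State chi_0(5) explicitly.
Character table of Z/6Z (irreps indexed chi_0,...,chi_5 with chi_k(m) = zeta_6^(k*m), zeta_6 = exp(2*pi*i/6)):
  irrep \ class  {0} (size 1)  {1} (size 1)    {2} (size 1)    {3} (size 1)  {4} (size 1)    {5} (size 1)  
  chi_0          1             1               1               1             1               1             
  chi_1          1             exp(I*pi/3)     exp(2*I*pi/3)   -1            exp(-2*I*pi/3)  exp(-I*pi/3)  
  chi_2          1             exp(2*I*pi/3)   exp(-2*I*pi/3)  1             exp(2*I*pi/3)   exp(-2*I*pi/3)
  chi_3          1             -1              1               -1            1               -1            
  chi_4          1             exp(-2*I*pi/3)  exp(2*I*pi/3)   1             exp(-2*I*pi/3)  exp(2*I*pi/3) 
  chi_5          1             exp(-I*pi/3)    exp(-2*I*pi/3)  -1            exp(2*I*pi/3)   exp(I*pi/3)   

Spot check: chi_0(5) = zeta_6^(0*5) = zeta_6^0 = 1.

Reasoning: Z/6Z is abelian, so all 6 irreducible complex representations are 1-dimensional. They are given by chi_k(m) = zeta_6^(k*m) for k = 0,...,5. Row orthogonality: sum_m chi_k(m) conj(chi_l(m)) = 6 * [k = l].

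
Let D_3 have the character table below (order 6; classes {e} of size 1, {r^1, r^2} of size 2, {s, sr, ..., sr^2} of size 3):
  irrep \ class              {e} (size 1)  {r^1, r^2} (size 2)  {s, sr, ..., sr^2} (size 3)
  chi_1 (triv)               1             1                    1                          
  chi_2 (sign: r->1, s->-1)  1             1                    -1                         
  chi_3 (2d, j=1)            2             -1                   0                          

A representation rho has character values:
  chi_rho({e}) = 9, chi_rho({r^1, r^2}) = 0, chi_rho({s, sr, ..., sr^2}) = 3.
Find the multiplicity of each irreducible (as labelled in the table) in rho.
Multiplicities: chi_1: 3, chi_2: 0, chi_3: 3.

Justification: Use <chi_rho, chi> = (1/|G|) sum_C |C| * chi_rho(C) * conj(chi(C)) with |G| = 6 for each irreducible chi in the table:
  <chi_rho, chi_1> = (1/6)[1*(9)*conj(1) + 2*(0)*conj(1) + 3*(3)*conj(1)]
      = (1/6)[(9) + (0) + (9)] = 18/6 = 3
  <chi_rho, chi_2> = (1/6)[1*(9)*conj(1) + 2*(0)*conj(1) + 3*(3)*conj(-1)]
      = (1/6)[(9) + (0) + (-9)] = 0/6 = 0
  <chi_rho, chi_3> = (1/6)[1*(9)*conj(2) + 2*(0)*conj(-1) + 3*(3)*conj(0)]
      = (1/6)[(18) + (0) + (0)] = 18/6 = 3
Dimension check: dim(rho) = sum (mult * dim) = 3*1 + 0*1 + 3*2 = 9 = chi_rho(e) = 9.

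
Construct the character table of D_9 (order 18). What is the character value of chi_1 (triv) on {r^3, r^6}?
Conjugacy classes: {e} of size 1, {r^1, r^8} of size 2, {r^2, r^7} of size 2, {r^3, r^6} of size 2, {r^4, r^5} of size 2, {s, sr, ..., sr^8} of size 9.
Character table:
  irrep \ class              {e} (size 1)  {r^1, r^8} (size 2)  {r^2, r^7} (size 2)  {r^3, r^6} (size 2)  {r^4, r^5} (size 2)  {s, sr, ..., sr^8} (size 9)
  chi_1 (triv)               1             1                    1                    1                    1                    1                          
  chi_2 (sign: r->1, s->-1)  1             1                    1                    1                    1                    -1                         
  chi_3 (2d, j=1)            2             2*cos(2*pi/9)        2*cos(4*pi/9)        -1                   -2*cos(pi/9)         0                          
  chi_4 (2d, j=2)            2             2*cos(4*pi/9)        -2*cos(pi/9)         -1                   2*cos(2*pi/9)        0                          
  chi_5 (2d, j=3)            2             -1                   -1                   2                    -1                   0                          
  chi_6 (2d, j=4)            2             -2*cos(pi/9)         2*cos(2*pi/9)        -1                   2*cos(4*pi/9)        0                          

Spot check: chi_1 (triv) on {r^3, r^6} = 1.

Working: D_9 has order 2*9 = 18 with 6 conjugacy classes, hence 6 irreducibles. Sum of squared dims 1 + 1 + 4 + 4 + 4 + 4 = 18 = |G|. Linear characters come from the abelianisation; the 2-dimensional irreps have character r^k -> 2*cos(2*pi*j*k/9), reflections -> 0.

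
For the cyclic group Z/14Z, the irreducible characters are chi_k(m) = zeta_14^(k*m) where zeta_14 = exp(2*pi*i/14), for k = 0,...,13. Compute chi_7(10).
chi_7(10) = zeta_14^70 = 1

Reasoning: chi_7(10) = zeta_14^(7*10) = zeta_14^70. Since zeta_14^14 = 1, this equals zeta_14^0 = exp(2*pi*i*0/14) = 1.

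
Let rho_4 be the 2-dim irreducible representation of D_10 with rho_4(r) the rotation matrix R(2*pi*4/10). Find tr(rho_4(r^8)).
chi_{rho_4}(r^8) = 2*cos(2*pi*4*8/10) = -1/2 + sqrt(5)/2

Solution. rho_4(r^8) is rotation by angle 2*pi*4*8/10, whose trace is 2*cos(2*pi*4*8/10) = -1/2 + sqrt(5)/2.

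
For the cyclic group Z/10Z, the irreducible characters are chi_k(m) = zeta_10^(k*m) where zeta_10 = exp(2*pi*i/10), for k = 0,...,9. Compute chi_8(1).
chi_8(1) = zeta_10^8 = exp(-2*I*pi/5)

Working: chi_8(1) = zeta_10^(8*1) = zeta_10^8. Since zeta_10^10 = 1, this equals zeta_10^8 = exp(2*pi*i*8/10) = exp(-2*I*pi/5).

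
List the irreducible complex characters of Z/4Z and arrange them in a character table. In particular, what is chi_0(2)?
Character table of Z/4Z (irreps indexed chi_0,...,chi_3 with chi_k(m) = zeta_4^(k*m), zeta_4 = exp(2*pi*i/4)):
  irrep \ class  {0} (size 1)  {1} (size 1)  {2} (size 1)  {3} (size 1)
  chi_0          1             1             1             1           
  chi_1          1             I             -1            -I          
  chi_2          1             -1            1             -1          
  chi_3          1             -I            -1            I           

Spot check: chi_0(2) = zeta_4^(0*2) = zeta_4^0 = 1.

Solution. Z/4Z is abelian, so all 4 irreducible complex representations are 1-dimensional. They are given by chi_k(m) = zeta_4^(k*m) for k = 0,...,3. Row orthogonality: sum_m chi_k(m) conj(chi_l(m)) = 4 * [k = l].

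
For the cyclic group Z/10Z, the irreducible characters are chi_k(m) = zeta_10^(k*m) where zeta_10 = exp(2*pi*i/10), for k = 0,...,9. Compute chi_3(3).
chi_3(3) = zeta_10^9 = exp(-I*pi/5)

Explanation: chi_3(3) = zeta_10^(3*3) = zeta_10^9. Since zeta_10^10 = 1, this equals zeta_10^9 = exp(2*pi*i*9/10) = exp(-I*pi/5).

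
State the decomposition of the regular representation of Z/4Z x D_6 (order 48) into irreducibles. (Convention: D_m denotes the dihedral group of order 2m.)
Each irreducible V_i of dimension d_i appears with multiplicity d_i, i.e. rho_reg = (direct sum over all irreducibles V_i) d_i V_i. The irreducible dimensions for Z/4Z x D_6 are 1, 1, 1, 1, 1, 1, 1, 1, 1, 1, 1, 1, 1, 1, 1, 1, 2, 2, 2, 2, 2, 2, 2, 2: 16 irreducibles of dimension 1, each with multiplicity 1; 8 irreducibles of dimension 2, each with multiplicity 2. Total dimension 16*1*1 + 8*2*2 = 48 = |G|.

Argument: General theorem: in the regular representation of a finite group G, each irreducible appears with multiplicity equal to its dimension. Check: dim(rho_reg) = sum d_i^2 = 1 + 1 + 1 + 1 + 1 + 1 + 1 + 1 + 1 + 1 + 1 + 1 + 1 + 1 + 1 + 1 + 4 + 4 + 4 + 4 + 4 + 4 + 4 + 4 = 48 = |G|.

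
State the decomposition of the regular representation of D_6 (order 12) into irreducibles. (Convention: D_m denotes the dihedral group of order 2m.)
Each irreducible V_i of dimension d_i appears with multiplicity d_i, i.e. rho_reg = (direct sum over all irreducibles V_i) d_i V_i. The irreducible dimensions for D_6 are 1, 1, 1, 1, 2, 2: 4 irreducibles of dimension 1, each with multiplicity 1; 2 irreducibles of dimension 2, each with multiplicity 2. Total dimension 4*1*1 + 2*2*2 = 12 = |G|.

Justification: General theorem: in the regular representation of a finite group G, each irreducible appears with multiplicity equal to its dimension. Check: dim(rho_reg) = sum d_i^2 = 1 + 1 + 1 + 1 + 4 + 4 = 12 = |G|.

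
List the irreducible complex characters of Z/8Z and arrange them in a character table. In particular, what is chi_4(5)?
Character table of Z/8Z (irreps indexed chi_0,...,chi_7 with chi_k(m) = zeta_8^(k*m), zeta_8 = exp(2*pi*i/8)):
  irrep \ class  {0} (size 1)  {1} (size 1)    {2} (size 1)  {3} (size 1)    {4} (size 1)  {5} (size 1)    {6} (size 1)  {7} (size 1)  
  chi_0          1             1               1             1               1             1               1             1             
  chi_1          1             exp(I*pi/4)     I             exp(3*I*pi/4)   -1            exp(-3*I*pi/4)  -I            exp(-I*pi/4)  
  chi_2          1             I               -1            -I              1             I               -1            -I            
  chi_3          1             exp(3*I*pi/4)   -I            exp(I*pi/4)     -1            exp(-I*pi/4)    I             exp(-3*I*pi/4)
  chi_4          1             -1              1             -1              1             -1              1             -1            
  chi_5          1             exp(-3*I*pi/4)  I             exp(-I*pi/4)    -1            exp(I*pi/4)     -I            exp(3*I*pi/4) 
  chi_6          1             -I              -1            I               1             -I              -1            I             
  chi_7          1             exp(-I*pi/4)    -I            exp(-3*I*pi/4)  -1            exp(3*I*pi/4)   I             exp(I*pi/4)   

Spot check: chi_4(5) = zeta_8^(4*5) = zeta_8^20 = -1.

Why: Z/8Z is abelian, so all 8 irreducible complex representations are 1-dimensional. They are given by chi_k(m) = zeta_8^(k*m) for k = 0,...,7. Row orthogonality: sum_m chi_k(m) conj(chi_l(m)) = 8 * [k = l].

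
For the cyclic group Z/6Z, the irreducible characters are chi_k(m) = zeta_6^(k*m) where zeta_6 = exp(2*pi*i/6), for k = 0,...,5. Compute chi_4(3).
chi_4(3) = zeta_6^12 = 1

Derivation: chi_4(3) = zeta_6^(4*3) = zeta_6^12. Since zeta_6^6 = 1, this equals zeta_6^0 = exp(2*pi*i*0/6) = 1.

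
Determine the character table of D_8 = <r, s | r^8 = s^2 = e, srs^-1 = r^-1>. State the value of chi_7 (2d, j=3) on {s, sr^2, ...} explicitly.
Conjugacy classes: {e} of size 1, {r^4} of size 1, {r^1, r^7} of size 2, {r^2, r^6} of size 2, {r^3, r^5} of size 2, {s, sr^2, ...} of size 4, {sr, sr^3, ...} of size 4.
Character table:
  irrep \ class              {e} (size 1)  {r^4} (size 1)  {r^1, r^7} (size 2)  {r^2, r^6} (size 2)  {r^3, r^5} (size 2)  {s, sr^2, ...} (size 4)  {sr, sr^3, ...} (size 4)
  chi_1 (triv)               1             1               1                    1                    1                    1                        1                       
  chi_2 (sign: r->1, s->-1)  1             1               1                    1                    1                    -1                       -1                      
  chi_3 (r->-1, s->1)        1             1               -1                   1                    -1                   1                        -1                      
  chi_4 (r->-1, s->-1)       1             1               -1                   1                    -1                   -1                       1                       
  chi_5 (2d, j=1)            2             -2              sqrt(2)              0                    -sqrt(2)             0                        0                       
  chi_6 (2d, j=2)            2             2               0                    -2                   0                    0                        0                       
  chi_7 (2d, j=3)            2             -2              -sqrt(2)             0                    sqrt(2)              0                        0                       

Spot check: chi_7 (2d, j=3) on {s, sr^2, ...} = 0.

Solution. D_8 has order 2*8 = 16 with 7 conjugacy classes, hence 7 irreducibles. Sum of squared dims 1 + 1 + 1 + 1 + 4 + 4 + 4 = 16 = |G|. Linear characters come from the abelianisation; the 2-dimensional irreps have character r^k -> 2*cos(2*pi*j*k/8), reflections -> 0.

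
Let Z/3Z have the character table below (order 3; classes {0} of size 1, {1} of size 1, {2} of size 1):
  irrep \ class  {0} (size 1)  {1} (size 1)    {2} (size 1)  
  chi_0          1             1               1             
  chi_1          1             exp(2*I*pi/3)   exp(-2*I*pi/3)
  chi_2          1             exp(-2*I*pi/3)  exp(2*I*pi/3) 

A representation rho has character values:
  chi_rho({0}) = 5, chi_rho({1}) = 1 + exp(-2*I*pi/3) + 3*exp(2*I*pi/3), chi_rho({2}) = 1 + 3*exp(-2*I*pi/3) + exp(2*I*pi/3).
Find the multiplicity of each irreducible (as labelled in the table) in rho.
Multiplicities: chi_0: 1, chi_1: 3, chi_2: 1.

Working: Use <chi_rho, chi> = (1/|G|) sum_C |C| * chi_rho(C) * conj(chi(C)) with |G| = 3 for each irreducible chi in the table:
  <chi_rho, chi_0> = (1/3)[1*(5)*conj(1) + 1*(1 + exp(-2*I*pi/3) + 3*exp(2*I*pi/3))*conj(1) + 1*(1 + 3*exp(-2*I*pi/3) + exp(2*I*pi/3))*conj(1)]
      = (1/3)[(5) + (1 + exp(-2*I*pi/3) + 3*exp(2*I*pi/3)) + (1 + 3*exp(-2*I*pi/3) + exp(2*I*pi/3))] = 3/3 = 1
  <chi_rho, chi_1> = (1/3)[1*(5)*conj(1) + 1*(1 + exp(-2*I*pi/3) + 3*exp(2*I*pi/3))*conj(exp(2*I*pi/3)) + 1*(1 + 3*exp(-2*I*pi/3) + exp(2*I*pi/3))*conj(exp(-2*I*pi/3))]
      = (1/3)[(5) + (2) + (2)] = 9/3 = 3
  <chi_rho, chi_2> = (1/3)[1*(5)*conj(1) + 1*(1 + exp(-2*I*pi/3) + 3*exp(2*I*pi/3))*conj(exp(-2*I*pi/3)) + 1*(1 + 3*exp(-2*I*pi/3) + exp(2*I*pi/3))*conj(exp(2*I*pi/3))]
      = (1/3)[(5) + (1 + 3*exp(-2*I*pi/3) + exp(2*I*pi/3)) + (1 + exp(-2*I*pi/3) + 3*exp(2*I*pi/3))] = 3/3 = 1
(Exp terms are combined using exp(i*s)*conj(exp(i*t)) = exp(i*(s-t)), and sums of them are collapsed using the identity that for every m > 1 the m distinct m-th roots of unity sum to 0, e.g. 1 + exp(2*I*pi/3) + exp(-2*I*pi/3) = 0.)
Dimension check: dim(rho) = sum (mult * dim) = 1*1 + 3*1 + 1*1 = 5 = chi_rho(e) = 5.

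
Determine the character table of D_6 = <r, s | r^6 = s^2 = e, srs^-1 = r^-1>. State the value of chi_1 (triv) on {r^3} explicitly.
Conjugacy classes: {e} of size 1, {r^3} of size 1, {r^1, r^5} of size 2, {r^2, r^4} of size 2, {s, sr^2, ...} of size 3, {sr, sr^3, ...} of size 3.
Character table:
  irrep \ class              {e} (size 1)  {r^3} (size 1)  {r^1, r^5} (size 2)  {r^2, r^4} (size 2)  {s, sr^2, ...} (size 3)  {sr, sr^3, ...} (size 3)
  chi_1 (triv)               1             1               1                    1                    1                        1                       
  chi_2 (sign: r->1, s->-1)  1             1               1                    1                    -1                       -1                      
  chi_3 (r->-1, s->1)        1             -1              -1                   1                    1                        -1                      
  chi_4 (r->-1, s->-1)       1             -1              -1                   1                    -1                       1                       
  chi_5 (2d, j=1)            2             -2              1                    -1                   0                        0                       
  chi_6 (2d, j=2)            2             2               -1                   -1                   0                        0                       

Spot check: chi_1 (triv) on {r^3} = 1.

Explanation: D_6 has order 2*6 = 12 with 6 conjugacy classes, hence 6 irreducibles. Sum of squared dims 1 + 1 + 1 + 1 + 4 + 4 = 12 = |G|. Linear characters come from the abelianisation; the 2-dimensional irreps have character r^k -> 2*cos(2*pi*j*k/6), reflections -> 0.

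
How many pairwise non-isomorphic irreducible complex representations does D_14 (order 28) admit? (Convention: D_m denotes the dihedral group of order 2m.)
10

Proof sketch: The number of irreducible complex representations of a finite group equals its number of conjugacy classes. D_14 has 10 conjugacy classes (n/2 + 3 for n even), so D_14 (order 28) has exactly 10 irreducible complex representations.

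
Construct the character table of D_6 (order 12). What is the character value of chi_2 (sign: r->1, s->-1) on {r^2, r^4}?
Conjugacy classes: {e} of size 1, {r^3} of size 1, {r^1, r^5} of size 2, {r^2, r^4} of size 2, {s, sr^2, ...} of size 3, {sr, sr^3, ...} of size 3.
Character table:
  irrep \ class              {e} (size 1)  {r^3} (size 1)  {r^1, r^5} (size 2)  {r^2, r^4} (size 2)  {s, sr^2, ...} (size 3)  {sr, sr^3, ...} (size 3)
  chi_1 (triv)               1             1               1                    1                    1                        1                       
  chi_2 (sign: r->1, s->-1)  1             1               1                    1                    -1                       -1                      
  chi_3 (r->-1, s->1)        1             -1              -1                   1                    1                        -1                      
  chi_4 (r->-1, s->-1)       1             -1              -1                   1                    -1                       1                       
  chi_5 (2d, j=1)            2             -2              1                    -1                   0                        0                       
  chi_6 (2d, j=2)            2             2               -1                   -1                   0                        0                       

Spot check: chi_2 (sign: r->1, s->-1) on {r^2, r^4} = 1.

Proof sketch: D_6 has order 2*6 = 12 with 6 conjugacy classes, hence 6 irreducibles. Sum of squared dims 1 + 1 + 1 + 1 + 4 + 4 = 12 = |G|. Linear characters come from the abelianisation; the 2-dimensional irreps have character r^k -> 2*cos(2*pi*j*k/6), reflections -> 0.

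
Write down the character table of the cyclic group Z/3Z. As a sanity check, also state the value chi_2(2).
Character table of Z/3Z (irreps indexed chi_0,...,chi_2 with chi_k(m) = zeta_3^(k*m), zeta_3 = exp(2*pi*i/3)):
  irrep \ class  {0} (size 1)  {1} (size 1)    {2} (size 1)  
  chi_0          1             1               1             
  chi_1          1             exp(2*I*pi/3)   exp(-2*I*pi/3)
  chi_2          1             exp(-2*I*pi/3)  exp(2*I*pi/3) 

Spot check: chi_2(2) = zeta_3^(2*2) = zeta_3^4 = exp(2*I*pi/3).

Details: Z/3Z is abelian, so all 3 irreducible complex representations are 1-dimensional. They are given by chi_k(m) = zeta_3^(k*m) for k = 0,...,2. Row orthogonality: sum_m chi_k(m) conj(chi_l(m)) = 3 * [k = l].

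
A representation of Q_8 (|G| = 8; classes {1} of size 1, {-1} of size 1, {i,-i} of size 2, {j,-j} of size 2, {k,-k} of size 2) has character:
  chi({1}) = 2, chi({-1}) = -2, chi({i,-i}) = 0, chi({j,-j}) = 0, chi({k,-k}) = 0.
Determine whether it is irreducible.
Irreducible: <chi, chi> = 1.

Proof sketch: <chi, chi> = (1/|G|) sum_C |C| * |chi(C)|^2 = (1/8)[1*|2|^2 + 1*|-2|^2 + 2*|0|^2 + 2*|0|^2 + 2*|0|^2]
  = (1/8)[(4) + (4) + (0) + (0) + (0)] = 8/8 = 1.
A character is irreducible iff <chi, chi> = 1, so this representation is irreducible.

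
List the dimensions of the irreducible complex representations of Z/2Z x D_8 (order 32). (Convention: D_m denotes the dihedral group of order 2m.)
Dimensions: 1, 1, 1, 1, 1, 1, 1, 1, 2, 2, 2, 2, 2, 2

Argument: There are 14 irreducibles (= number of conjugacy classes). Their dimensions d_i satisfy sum d_i^2 = |G| = 32: 1 + 1 + 1 + 1 + 1 + 1 + 1 + 1 + 4 + 4 + 4 + 4 + 4 + 4 = 32. (For the product with Z/2Z: each of the 2 1-dim characters of Z/2Z tensors with each irrep of D_8, giving 2 copies of each D_8-dimension.)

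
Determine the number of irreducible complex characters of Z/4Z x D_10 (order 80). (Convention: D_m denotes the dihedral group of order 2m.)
32

Explanation: The number of irreducible complex representations of a finite group equals its number of conjugacy classes. For a direct product, #classes(G x H) = #classes(G) * #classes(H). Z/4Z has 4 classes (abelian), D_10 has 8 classes, so 4 * 8 = 32, so Z/4Z x D_10 (order 80) has exactly 32 irreducible complex representations.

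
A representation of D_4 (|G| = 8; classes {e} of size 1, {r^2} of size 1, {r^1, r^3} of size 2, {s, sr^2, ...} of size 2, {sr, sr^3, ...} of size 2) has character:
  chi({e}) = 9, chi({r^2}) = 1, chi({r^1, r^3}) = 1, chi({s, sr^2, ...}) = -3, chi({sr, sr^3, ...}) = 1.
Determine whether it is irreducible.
Not irreducible (reducible): <chi, chi> = 13 > 1.

Proof sketch: <chi, chi> = (1/|G|) sum_C |C| * |chi(C)|^2 = (1/8)[1*|9|^2 + 1*|1|^2 + 2*|1|^2 + 2*|-3|^2 + 2*|1|^2]
  = (1/8)[(81) + (1) + (2) + (18) + (2)] = 104/8 = 13.
A character is irreducible iff <chi, chi> = 1, so this representation is reducible.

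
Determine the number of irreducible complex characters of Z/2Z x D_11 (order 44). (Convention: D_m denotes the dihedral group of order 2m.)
14

Details: The number of irreducible complex representations of a finite group equals its number of conjugacy classes. For a direct product, #classes(G x H) = #classes(G) * #classes(H). Z/2Z has 2 classes (abelian), D_11 has 7 classes, so 2 * 7 = 14, so Z/2Z x D_11 (order 44) has exactly 14 irreducible complex representations.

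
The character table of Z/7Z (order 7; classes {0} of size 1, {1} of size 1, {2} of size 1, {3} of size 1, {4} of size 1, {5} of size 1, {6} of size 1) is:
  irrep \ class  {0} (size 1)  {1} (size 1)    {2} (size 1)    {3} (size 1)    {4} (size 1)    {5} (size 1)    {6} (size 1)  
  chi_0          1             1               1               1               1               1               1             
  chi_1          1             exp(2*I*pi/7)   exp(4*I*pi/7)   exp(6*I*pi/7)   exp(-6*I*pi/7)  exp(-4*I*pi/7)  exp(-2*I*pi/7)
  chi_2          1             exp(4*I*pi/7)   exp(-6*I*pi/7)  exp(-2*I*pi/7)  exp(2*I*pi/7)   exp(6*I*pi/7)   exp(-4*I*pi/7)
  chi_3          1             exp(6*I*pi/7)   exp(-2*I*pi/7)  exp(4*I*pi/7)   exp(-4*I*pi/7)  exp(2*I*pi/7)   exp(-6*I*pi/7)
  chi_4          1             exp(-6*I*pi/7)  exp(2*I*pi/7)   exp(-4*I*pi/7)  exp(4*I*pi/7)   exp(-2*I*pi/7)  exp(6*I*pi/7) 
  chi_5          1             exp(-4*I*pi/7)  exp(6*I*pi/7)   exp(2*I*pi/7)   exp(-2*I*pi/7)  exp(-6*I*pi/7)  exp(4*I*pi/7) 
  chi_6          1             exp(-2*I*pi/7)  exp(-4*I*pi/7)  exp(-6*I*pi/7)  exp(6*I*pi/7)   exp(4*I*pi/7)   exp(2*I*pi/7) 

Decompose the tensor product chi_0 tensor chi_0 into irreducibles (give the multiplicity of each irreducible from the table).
chi_0 tensor chi_0 = chi_0 (all other irreducibles have multiplicity 0).

Reasoning: The character of a tensor product is the pointwise product (chi_0 * chi_0)(C) = chi_0(C) * chi_0(C):
  {0}: (1)*(1), {1}: (1)*(1), {2}: (1)*(1), {3}: (1)*(1), {4}: (1)*(1), {5}: (1)*(1), {6}: (1)*(1)
so (chi_0 * chi_0) takes values
  {0} -> 1, {1} -> 1, {2} -> 1, {3} -> 1, {4} -> 1, {5} -> 1, {6} -> 1.
Now take the inner product of this character with each irreducible chi from the table, <chi_0*chi_0, chi> = (1/7) sum_C |C| (chi_0*chi_0)(C) conj(chi(C)):
  <chi_0*chi_0, chi_0> = (1/7)[1*(1)*conj(1) + 1*(1)*conj(1) + 1*(1)*conj(1) + 1*(1)*conj(1) + 1*(1)*conj(1) + 1*(1)*conj(1) + 1*(1)*conj(1)]
      = (1/7)[(1) + (1) + (1) + (1) + (1) + (1) + (1)] = 7/7 = 1
  <chi_0*chi_0, chi_1> = (1/7)[1*(1)*conj(1) + 1*(1)*conj(exp(2*I*pi/7)) + 1*(1)*conj(exp(4*I*pi/7)) + 1*(1)*conj(exp(6*I*pi/7)) + 1*(1)*conj(exp(-6*I*pi/7)) + 1*(1)*conj(exp(-4*I*pi/7)) + 1*(1)*conj(exp(-2*I*pi/7))]
      = (1/7)[(1) + (exp(-2*I*pi/7)) + (exp(-4*I*pi/7)) + (exp(-6*I*pi/7)) + (exp(6*I*pi/7)) + (exp(4*I*pi/7)) + (exp(2*I*pi/7))] = 0/7 = 0
  <chi_0*chi_0, chi_2> = (1/7)[1*(1)*conj(1) + 1*(1)*conj(exp(4*I*pi/7)) + 1*(1)*conj(exp(-6*I*pi/7)) + 1*(1)*conj(exp(-2*I*pi/7)) + 1*(1)*conj(exp(2*I*pi/7)) + 1*(1)*conj(exp(6*I*pi/7)) + 1*(1)*conj(exp(-4*I*pi/7))]
      = (1/7)[(1) + (exp(-4*I*pi/7)) + (exp(6*I*pi/7)) + (exp(2*I*pi/7)) + (exp(-2*I*pi/7)) + (exp(-6*I*pi/7)) + (exp(4*I*pi/7))] = 0/7 = 0
  <chi_0*chi_0, chi_3> = (1/7)[1*(1)*conj(1) + 1*(1)*conj(exp(6*I*pi/7)) + 1*(1)*conj(exp(-2*I*pi/7)) + 1*(1)*conj(exp(4*I*pi/7)) + 1*(1)*conj(exp(-4*I*pi/7)) + 1*(1)*conj(exp(2*I*pi/7)) + 1*(1)*conj(exp(-6*I*pi/7))]
      = (1/7)[(1) + (exp(-6*I*pi/7)) + (exp(2*I*pi/7)) + (exp(-4*I*pi/7)) + (exp(4*I*pi/7)) + (exp(-2*I*pi/7)) + (exp(6*I*pi/7))] = 0/7 = 0
  <chi_0*chi_0, chi_4> = (1/7)[1*(1)*conj(1) + 1*(1)*conj(exp(-6*I*pi/7)) + 1*(1)*conj(exp(2*I*pi/7)) + 1*(1)*conj(exp(-4*I*pi/7)) + 1*(1)*conj(exp(4*I*pi/7)) + 1*(1)*conj(exp(-2*I*pi/7)) + 1*(1)*conj(exp(6*I*pi/7))]
      = (1/7)[(1) + (exp(6*I*pi/7)) + (exp(-2*I*pi/7)) + (exp(4*I*pi/7)) + (exp(-4*I*pi/7)) + (exp(2*I*pi/7)) + (exp(-6*I*pi/7))] = 0/7 = 0
  <chi_0*chi_0, chi_5> = (1/7)[1*(1)*conj(1) + 1*(1)*conj(exp(-4*I*pi/7)) + 1*(1)*conj(exp(6*I*pi/7)) + 1*(1)*conj(exp(2*I*pi/7)) + 1*(1)*conj(exp(-2*I*pi/7)) + 1*(1)*conj(exp(-6*I*pi/7)) + 1*(1)*conj(exp(4*I*pi/7))]
      = (1/7)[(1) + (exp(4*I*pi/7)) + (exp(-6*I*pi/7)) + (exp(-2*I*pi/7)) + (exp(2*I*pi/7)) + (exp(6*I*pi/7)) + (exp(-4*I*pi/7))] = 0/7 = 0
  <chi_0*chi_0, chi_6> = (1/7)[1*(1)*conj(1) + 1*(1)*conj(exp(-2*I*pi/7)) + 1*(1)*conj(exp(-4*I*pi/7)) + 1*(1)*conj(exp(-6*I*pi/7)) + 1*(1)*conj(exp(6*I*pi/7)) + 1*(1)*conj(exp(4*I*pi/7)) + 1*(1)*conj(exp(2*I*pi/7))]
      = (1/7)[(1) + (exp(2*I*pi/7)) + (exp(4*I*pi/7)) + (exp(6*I*pi/7)) + (exp(-6*I*pi/7)) + (exp(-4*I*pi/7)) + (exp(-2*I*pi/7))] = 0/7 = 0
(Exp terms are combined using exp(i*s)*conj(exp(i*t)) = exp(i*(s-t)), and sums of them are collapsed using the identity that for every m > 1 the m distinct m-th roots of unity sum to 0, e.g. 1 + exp(2*I*pi/3) + exp(-2*I*pi/3) = 0.)
Hence the multiplicities are chi_0: 1. Dimension check: dim(chi_0)*dim(chi_0) = 1*1 = 1 and sum (mult * dim) = 1*1 = 1.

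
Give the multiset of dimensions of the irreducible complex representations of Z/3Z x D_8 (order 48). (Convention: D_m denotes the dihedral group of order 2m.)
Dimensions: 1, 1, 1, 1, 1, 1, 1, 1, 1, 1, 1, 1, 2, 2, 2, 2, 2, 2, 2, 2, 2

Justification: There are 21 irreducibles (= number of conjugacy classes). Their dimensions d_i satisfy sum d_i^2 = |G| = 48: 1 + 1 + 1 + 1 + 1 + 1 + 1 + 1 + 1 + 1 + 1 + 1 + 4 + 4 + 4 + 4 + 4 + 4 + 4 + 4 + 4 = 48. (For the product with Z/3Z: each of the 3 1-dim characters of Z/3Z tensors with each irrep of D_8, giving 3 copies of each D_8-dimension.)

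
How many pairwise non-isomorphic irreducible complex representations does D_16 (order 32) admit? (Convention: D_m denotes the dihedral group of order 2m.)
11

Reasoning: The number of irreducible complex representations of a finite group equals its number of conjugacy classes. D_16 has 11 conjugacy classes (n/2 + 3 for n even), so D_16 (order 32) has exactly 11 irreducible complex representations.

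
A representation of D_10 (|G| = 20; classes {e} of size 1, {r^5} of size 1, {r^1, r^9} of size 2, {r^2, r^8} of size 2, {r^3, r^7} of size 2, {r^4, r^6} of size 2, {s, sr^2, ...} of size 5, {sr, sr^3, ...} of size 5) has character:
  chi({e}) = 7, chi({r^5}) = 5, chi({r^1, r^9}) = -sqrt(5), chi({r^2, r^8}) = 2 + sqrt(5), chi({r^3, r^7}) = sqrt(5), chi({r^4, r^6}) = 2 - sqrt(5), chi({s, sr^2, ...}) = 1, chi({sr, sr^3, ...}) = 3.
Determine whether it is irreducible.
Not irreducible (reducible): <chi, chi> = 9 > 1.

Solution. <chi, chi> = (1/|G|) sum_C |C| * |chi(C)|^2 = (1/20)[1*|7|^2 + 1*|5|^2 + 2*|-sqrt(5)|^2 + 2*|2 + sqrt(5)|^2 + 2*|sqrt(5)|^2 + 2*|2 - sqrt(5)|^2 + 5*|1|^2 + 5*|3|^2]
  = (1/20)[(49) + (25) + (10) + (8*sqrt(5) + 18) + (10) + (18 - 8*sqrt(5)) + (5) + (45)] = 180/20 = 9.
A character is irreducible iff <chi, chi> = 1, so this representation is reducible.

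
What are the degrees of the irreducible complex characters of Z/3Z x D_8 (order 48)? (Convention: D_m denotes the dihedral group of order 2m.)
Dimensions: 1, 1, 1, 1, 1, 1, 1, 1, 1, 1, 1, 1, 2, 2, 2, 2, 2, 2, 2, 2, 2

Why: There are 21 irreducibles (= number of conjugacy classes). Their dimensions d_i satisfy sum d_i^2 = |G| = 48: 1 + 1 + 1 + 1 + 1 + 1 + 1 + 1 + 1 + 1 + 1 + 1 + 4 + 4 + 4 + 4 + 4 + 4 + 4 + 4 + 4 = 48. (For the product with Z/3Z: each of the 3 1-dim characters of Z/3Z tensors with each irrep of D_8, giving 3 copies of each D_8-dimension.)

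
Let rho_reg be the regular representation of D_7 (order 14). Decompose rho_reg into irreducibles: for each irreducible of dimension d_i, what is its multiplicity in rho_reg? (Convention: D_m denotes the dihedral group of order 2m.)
Each irreducible V_i of dimension d_i appears with multiplicity d_i, i.e. rho_reg = (direct sum over all irreducibles V_i) d_i V_i. The irreducible dimensions for D_7 are 1, 1, 2, 2, 2: 2 irreducibles of dimension 1, each with multiplicity 1; 3 irreducibles of dimension 2, each with multiplicity 2. Total dimension 2*1*1 + 3*2*2 = 14 = |G|.

Justification: General theorem: in the regular representation of a finite group G, each irreducible appears with multiplicity equal to its dimension. Check: dim(rho_reg) = sum d_i^2 = 1 + 1 + 4 + 4 + 4 = 14 = |G|.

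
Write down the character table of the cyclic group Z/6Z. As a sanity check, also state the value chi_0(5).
Character table of Z/6Z (irreps indexed chi_0,...,chi_5 with chi_k(m) = zeta_6^(k*m), zeta_6 = exp(2*pi*i/6)):
  irrep \ class  {0} (size 1)  {1} (size 1)    {2} (size 1)    {3} (size 1)  {4} (size 1)    {5} (size 1)  
  chi_0          1             1               1               1             1               1             
  chi_1          1             exp(I*pi/3)     exp(2*I*pi/3)   -1            exp(-2*I*pi/3)  exp(-I*pi/3)  
  chi_2          1             exp(2*I*pi/3)   exp(-2*I*pi/3)  1             exp(2*I*pi/3)   exp(-2*I*pi/3)
  chi_3          1             -1              1               -1            1               -1            
  chi_4          1             exp(-2*I*pi/3)  exp(2*I*pi/3)   1             exp(-2*I*pi/3)  exp(2*I*pi/3) 
  chi_5          1             exp(-I*pi/3)    exp(-2*I*pi/3)  -1            exp(2*I*pi/3)   exp(I*pi/3)   

Spot check: chi_0(5) = zeta_6^(0*5) = zeta_6^0 = 1.

Proof sketch: Z/6Z is abelian, so all 6 irreducible complex representations are 1-dimensional. They are given by chi_k(m) = zeta_6^(k*m) for k = 0,...,5. Row orthogonality: sum_m chi_k(m) conj(chi_l(m)) = 6 * [k = l].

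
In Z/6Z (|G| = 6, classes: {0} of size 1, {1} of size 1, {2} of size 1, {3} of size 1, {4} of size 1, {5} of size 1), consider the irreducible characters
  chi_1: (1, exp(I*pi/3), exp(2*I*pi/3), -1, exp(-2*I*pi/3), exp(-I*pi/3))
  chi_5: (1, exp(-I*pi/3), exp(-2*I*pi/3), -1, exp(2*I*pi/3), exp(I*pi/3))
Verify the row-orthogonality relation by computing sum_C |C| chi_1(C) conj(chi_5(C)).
Sum = 0; so <chi_1, chi_5> = 0 (distinct irreducibles are orthogonal).

Derivation: Compute term by term over conjugacy classes (|C| * chi_1(C) * conj(chi_5(C))):
  1*(1)*conj(1) + 1*(exp(I*pi/3))*conj(exp(-I*pi/3)) + 1*(exp(2*I*pi/3))*conj(exp(-2*I*pi/3)) + 1*(-1)*conj(-1) + 1*(exp(-2*I*pi/3))*conj(exp(2*I*pi/3)) + 1*(exp(-I*pi/3))*conj(exp(I*pi/3))
  = (1) + (exp(2*I*pi/3)) + (exp(-2*I*pi/3)) + (1) + (exp(2*I*pi/3)) + (exp(-2*I*pi/3))
  = 0.
(Exp terms are combined using exp(i*s)*conj(exp(i*t)) = exp(i*(s-t)), and sums of them are collapsed using the identity that for every m > 1 the m distinct m-th roots of unity sum to 0, e.g. 1 + exp(2*I*pi/3) + exp(-2*I*pi/3) = 0.)
Dividing by |G| = 6 gives 0/6 = 0, matching the row-orthogonality relation <chi_1, chi_5> = [chi_1 = chi_5].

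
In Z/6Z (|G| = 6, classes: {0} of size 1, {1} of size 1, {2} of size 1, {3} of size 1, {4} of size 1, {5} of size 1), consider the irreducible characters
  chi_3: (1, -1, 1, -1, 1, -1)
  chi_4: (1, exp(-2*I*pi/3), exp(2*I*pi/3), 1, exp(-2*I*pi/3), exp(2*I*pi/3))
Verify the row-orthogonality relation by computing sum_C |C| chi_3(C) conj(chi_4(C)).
Sum = 0; so <chi_3, chi_4> = 0 (distinct irreducibles are orthogonal).

Explanation: Compute term by term over conjugacy classes (|C| * chi_3(C) * conj(chi_4(C))):
  1*(1)*conj(1) + 1*(-1)*conj(exp(-2*I*pi/3)) + 1*(1)*conj(exp(2*I*pi/3)) + 1*(-1)*conj(1) + 1*(1)*conj(exp(-2*I*pi/3)) + 1*(-1)*conj(exp(2*I*pi/3))
  = (1) + (-exp(2*I*pi/3)) + (exp(-2*I*pi/3)) + (-1) + (exp(2*I*pi/3)) + (-exp(-2*I*pi/3))
  = 0.
(Exp terms are combined using exp(i*s)*conj(exp(i*t)) = exp(i*(s-t)), and sums of them are collapsed using the identity that for every m > 1 the m distinct m-th roots of unity sum to 0, e.g. 1 + exp(2*I*pi/3) + exp(-2*I*pi/3) = 0.)
Dividing by |G| = 6 gives 0/6 = 0, matching the row-orthogonality relation <chi_3, chi_4> = [chi_3 = chi_4].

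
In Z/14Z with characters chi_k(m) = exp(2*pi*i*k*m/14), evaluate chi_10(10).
chi_10(10) = zeta_14^100 = exp(2*I*pi/7)

Working: chi_10(10) = zeta_14^(10*10) = zeta_14^100. Since zeta_14^14 = 1, this equals zeta_14^2 = exp(2*pi*i*2/14) = exp(2*I*pi/7).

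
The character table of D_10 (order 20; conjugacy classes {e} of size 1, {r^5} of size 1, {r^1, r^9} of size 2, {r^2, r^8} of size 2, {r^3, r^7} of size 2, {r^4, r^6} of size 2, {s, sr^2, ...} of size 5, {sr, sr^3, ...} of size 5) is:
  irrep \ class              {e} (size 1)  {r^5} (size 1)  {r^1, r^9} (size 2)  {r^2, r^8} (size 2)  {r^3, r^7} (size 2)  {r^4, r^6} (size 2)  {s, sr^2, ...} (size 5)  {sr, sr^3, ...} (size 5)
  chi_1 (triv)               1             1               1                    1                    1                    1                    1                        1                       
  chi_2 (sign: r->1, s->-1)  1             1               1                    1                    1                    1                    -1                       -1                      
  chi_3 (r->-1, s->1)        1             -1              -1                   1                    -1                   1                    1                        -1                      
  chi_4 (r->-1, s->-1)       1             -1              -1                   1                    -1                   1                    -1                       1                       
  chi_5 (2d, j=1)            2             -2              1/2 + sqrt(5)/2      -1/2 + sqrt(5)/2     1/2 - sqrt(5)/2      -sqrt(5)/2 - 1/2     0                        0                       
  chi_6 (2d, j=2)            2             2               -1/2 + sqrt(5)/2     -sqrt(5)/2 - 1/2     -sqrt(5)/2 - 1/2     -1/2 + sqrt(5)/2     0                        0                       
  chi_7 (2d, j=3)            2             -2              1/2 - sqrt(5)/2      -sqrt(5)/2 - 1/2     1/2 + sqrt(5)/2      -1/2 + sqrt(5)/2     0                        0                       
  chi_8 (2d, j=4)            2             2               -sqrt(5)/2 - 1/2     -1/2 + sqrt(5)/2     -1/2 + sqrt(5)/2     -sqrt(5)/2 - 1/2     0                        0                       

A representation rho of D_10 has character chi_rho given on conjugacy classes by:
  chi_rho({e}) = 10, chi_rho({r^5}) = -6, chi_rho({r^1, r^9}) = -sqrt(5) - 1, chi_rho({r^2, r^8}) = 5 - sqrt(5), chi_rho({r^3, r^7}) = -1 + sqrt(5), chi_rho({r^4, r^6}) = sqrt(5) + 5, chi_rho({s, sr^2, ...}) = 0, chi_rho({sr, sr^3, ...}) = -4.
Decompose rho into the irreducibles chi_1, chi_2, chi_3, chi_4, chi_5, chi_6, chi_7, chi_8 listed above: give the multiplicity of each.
Multiplicities: chi_1: 0, chi_2: 2, chi_3: 3, chi_4: 1, chi_5: 0, chi_6: 0, chi_7: 2, chi_8: 0.

Working: Use <chi_rho, chi> = (1/|G|) sum_C |C| * chi_rho(C) * conj(chi(C)) with |G| = 20 for each irreducible chi in the table:
  <chi_rho, chi_1> = (1/20)[1*(10)*conj(1) + 1*(-6)*conj(1) + 2*(-sqrt(5) - 1)*conj(1) + 2*(5 - sqrt(5))*conj(1) + 2*(-1 + sqrt(5))*conj(1) + 2*(sqrt(5) + 5)*conj(1) + 5*(0)*conj(1) + 5*(-4)*conj(1)]
      = (1/20)[(10) + (-6) + (-2*sqrt(5) - 2) + (10 - 2*sqrt(5)) + (-2 + 2*sqrt(5)) + (2*sqrt(5) + 10) + (0) + (-20)] = 0/20 = 0
  <chi_rho, chi_2> = (1/20)[1*(10)*conj(1) + 1*(-6)*conj(1) + 2*(-sqrt(5) - 1)*conj(1) + 2*(5 - sqrt(5))*conj(1) + 2*(-1 + sqrt(5))*conj(1) + 2*(sqrt(5) + 5)*conj(1) + 5*(0)*conj(-1) + 5*(-4)*conj(-1)]
      = (1/20)[(10) + (-6) + (-2*sqrt(5) - 2) + (10 - 2*sqrt(5)) + (-2 + 2*sqrt(5)) + (2*sqrt(5) + 10) + (0) + (20)] = 40/20 = 2
  <chi_rho, chi_3> = (1/20)[1*(10)*conj(1) + 1*(-6)*conj(-1) + 2*(-sqrt(5) - 1)*conj(-1) + 2*(5 - sqrt(5))*conj(1) + 2*(-1 + sqrt(5))*conj(-1) + 2*(sqrt(5) + 5)*conj(1) + 5*(0)*conj(1) + 5*(-4)*conj(-1)]
      = (1/20)[(10) + (6) + (2 + 2*sqrt(5)) + (10 - 2*sqrt(5)) + (2 - 2*sqrt(5)) + (2*sqrt(5) + 10) + (0) + (20)] = 60/20 = 3
  <chi_rho, chi_4> = (1/20)[1*(10)*conj(1) + 1*(-6)*conj(-1) + 2*(-sqrt(5) - 1)*conj(-1) + 2*(5 - sqrt(5))*conj(1) + 2*(-1 + sqrt(5))*conj(-1) + 2*(sqrt(5) + 5)*conj(1) + 5*(0)*conj(-1) + 5*(-4)*conj(1)]
      = (1/20)[(10) + (6) + (2 + 2*sqrt(5)) + (10 - 2*sqrt(5)) + (2 - 2*sqrt(5)) + (2*sqrt(5) + 10) + (0) + (-20)] = 20/20 = 1
  <chi_rho, chi_5> = (1/20)[1*(10)*conj(2) + 1*(-6)*conj(-2) + 2*(-sqrt(5) - 1)*conj(1/2 + sqrt(5)/2) + 2*(5 - sqrt(5))*conj(-1/2 + sqrt(5)/2) + 2*(-1 + sqrt(5))*conj(1/2 - sqrt(5)/2) + 2*(sqrt(5) + 5)*conj(-sqrt(5)/2 - 1/2) + 5*(0)*conj(0) + 5*(-4)*conj(0)]
      = (1/20)[(20) + (12) + (-6 - 2*sqrt(5)) + (-10 + 6*sqrt(5)) + (-6 + 2*sqrt(5)) + (-6*sqrt(5) - 10) + (0) + (0)] = 0/20 = 0
  <chi_rho, chi_6> = (1/20)[1*(10)*conj(2) + 1*(-6)*conj(2) + 2*(-sqrt(5) - 1)*conj(-1/2 + sqrt(5)/2) + 2*(5 - sqrt(5))*conj(-sqrt(5)/2 - 1/2) + 2*(-1 + sqrt(5))*conj(-sqrt(5)/2 - 1/2) + 2*(sqrt(5) + 5)*conj(-1/2 + sqrt(5)/2) + 5*(0)*conj(0) + 5*(-4)*conj(0)]
      = (1/20)[(20) + (-12) + (-4) + (-4*sqrt(5)) + (-4) + (4*sqrt(5)) + (0) + (0)] = 0/20 = 0
  <chi_rho, chi_7> = (1/20)[1*(10)*conj(2) + 1*(-6)*conj(-2) + 2*(-sqrt(5) - 1)*conj(1/2 - sqrt(5)/2) + 2*(5 - sqrt(5))*conj(-sqrt(5)/2 - 1/2) + 2*(-1 + sqrt(5))*conj(1/2 + sqrt(5)/2) + 2*(sqrt(5) + 5)*conj(-1/2 + sqrt(5)/2) + 5*(0)*conj(0) + 5*(-4)*conj(0)]
      = (1/20)[(20) + (12) + (4) + (-4*sqrt(5)) + (4) + (4*sqrt(5)) + (0) + (0)] = 40/20 = 2
  <chi_rho, chi_8> = (1/20)[1*(10)*conj(2) + 1*(-6)*conj(2) + 2*(-sqrt(5) - 1)*conj(-sqrt(5)/2 - 1/2) + 2*(5 - sqrt(5))*conj(-1/2 + sqrt(5)/2) + 2*(-1 + sqrt(5))*conj(-1/2 + sqrt(5)/2) + 2*(sqrt(5) + 5)*conj(-sqrt(5)/2 - 1/2) + 5*(0)*conj(0) + 5*(-4)*conj(0)]
      = (1/20)[(20) + (-12) + (2*sqrt(5) + 6) + (-10 + 6*sqrt(5)) + (6 - 2*sqrt(5)) + (-6*sqrt(5) - 10) + (0) + (0)] = 0/20 = 0
Dimension check: dim(rho) = sum (mult * dim) = 0*1 + 2*1 + 3*1 + 1*1 + 0*2 + 0*2 + 2*2 + 0*2 = 10 = chi_rho(e) = 10.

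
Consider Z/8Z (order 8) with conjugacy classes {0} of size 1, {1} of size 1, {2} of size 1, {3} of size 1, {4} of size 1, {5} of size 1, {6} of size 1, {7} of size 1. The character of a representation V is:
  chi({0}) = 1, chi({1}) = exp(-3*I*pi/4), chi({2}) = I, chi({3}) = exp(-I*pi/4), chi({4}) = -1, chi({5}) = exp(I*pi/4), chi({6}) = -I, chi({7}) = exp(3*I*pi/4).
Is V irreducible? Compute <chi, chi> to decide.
Irreducible: <chi, chi> = 1.

Reasoning: <chi, chi> = (1/|G|) sum_C |C| * |chi(C)|^2 = (1/8)[1*|1|^2 + 1*|exp(-3*I*pi/4)|^2 + 1*|I|^2 + 1*|exp(-I*pi/4)|^2 + 1*|-1|^2 + 1*|exp(I*pi/4)|^2 + 1*|-I|^2 + 1*|exp(3*I*pi/4)|^2]
  = (1/8)[(1) + (1) + (1) + (1) + (1) + (1) + (1) + (1)] = 8/8 = 1.
(Exp terms are combined using exp(i*s)*conj(exp(i*t)) = exp(i*(s-t)), and sums of them are collapsed using the identity that for every m > 1 the m distinct m-th roots of unity sum to 0, e.g. 1 + exp(2*I*pi/3) + exp(-2*I*pi/3) = 0.)
A character is irreducible iff <chi, chi> = 1, so this representation is irreducible.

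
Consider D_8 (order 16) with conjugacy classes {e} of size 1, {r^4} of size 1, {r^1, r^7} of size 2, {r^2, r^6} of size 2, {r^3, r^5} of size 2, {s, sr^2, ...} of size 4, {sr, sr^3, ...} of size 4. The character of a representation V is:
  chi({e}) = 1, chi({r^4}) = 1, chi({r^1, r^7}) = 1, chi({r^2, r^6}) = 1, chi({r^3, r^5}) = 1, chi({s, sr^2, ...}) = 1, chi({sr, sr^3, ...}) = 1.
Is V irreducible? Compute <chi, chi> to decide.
Irreducible: <chi, chi> = 1.

Argument: <chi, chi> = (1/|G|) sum_C |C| * |chi(C)|^2 = (1/16)[1*|1|^2 + 1*|1|^2 + 2*|1|^2 + 2*|1|^2 + 2*|1|^2 + 4*|1|^2 + 4*|1|^2]
  = (1/16)[(1) + (1) + (2) + (2) + (2) + (4) + (4)] = 16/16 = 1.
A character is irreducible iff <chi, chi> = 1, so this representation is irreducible.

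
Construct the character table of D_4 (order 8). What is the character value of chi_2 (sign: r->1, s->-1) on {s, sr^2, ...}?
Conjugacy classes: {e} of size 1, {r^2} of size 1, {r^1, r^3} of size 2, {s, sr^2, ...} of size 2, {sr, sr^3, ...} of size 2.
Character table:
  irrep \ class              {e} (size 1)  {r^2} (size 1)  {r^1, r^3} (size 2)  {s, sr^2, ...} (size 2)  {sr, sr^3, ...} (size 2)
  chi_1 (triv)               1             1               1                    1                        1                       
  chi_2 (sign: r->1, s->-1)  1             1               1                    -1                       -1                      
  chi_3 (r->-1, s->1)        1             1               -1                   1                        -1                      
  chi_4 (r->-1, s->-1)       1             1               -1                   -1                       1                       
  chi_5 (2d, j=1)            2             -2              0                    0                        0                       

Spot check: chi_2 (sign: r->1, s->-1) on {s, sr^2, ...} = -1.

Solution. D_4 has order 2*4 = 8 with 5 conjugacy classes, hence 5 irreducibles. Sum of squared dims 1 + 1 + 1 + 1 + 4 = 8 = |G|. Linear characters come from the abelianisation; the 2-dimensional irreps have character r^k -> 2*cos(2*pi*j*k/4), reflections -> 0.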